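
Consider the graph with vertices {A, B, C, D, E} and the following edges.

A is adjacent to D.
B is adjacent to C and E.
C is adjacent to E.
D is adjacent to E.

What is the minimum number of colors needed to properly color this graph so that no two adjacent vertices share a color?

3

B, C, E are mutually adjacent, so at least 3 colors are needed.
3 colors suffice: A=1, B=2, C=3, D=2, E=1. Each edge has distinct colors on its endpoints.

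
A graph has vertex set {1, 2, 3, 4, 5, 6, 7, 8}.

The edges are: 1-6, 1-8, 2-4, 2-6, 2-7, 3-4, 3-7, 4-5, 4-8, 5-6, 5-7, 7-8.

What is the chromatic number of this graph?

3

The cycle 8-4-2-6-1-8 has odd length 5, so it cannot be 2-colored; at least 3 colors are needed.
3 colors suffice: color a → {4, 6, 7}; color b → {2, 3, 5, 8}; color c → {1}. Each edge has distinct colors on its endpoints.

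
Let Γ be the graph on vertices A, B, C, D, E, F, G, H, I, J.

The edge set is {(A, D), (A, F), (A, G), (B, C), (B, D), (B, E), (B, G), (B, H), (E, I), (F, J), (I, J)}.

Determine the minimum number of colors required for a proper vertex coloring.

3

The cycle B-D-A-F-J-I-E-B has odd length 7, so it cannot be 2-colored; at least 3 colors are needed.
3 colors suffice: color 1 → {A, B, I}; color 2 → {C, D, E, F, G, H}; color 3 → {J}. Each edge has distinct colors on its endpoints.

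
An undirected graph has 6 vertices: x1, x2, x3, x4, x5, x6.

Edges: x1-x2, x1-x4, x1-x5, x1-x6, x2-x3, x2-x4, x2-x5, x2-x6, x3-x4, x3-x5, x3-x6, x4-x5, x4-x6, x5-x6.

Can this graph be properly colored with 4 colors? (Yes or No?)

No

x2, x3, x4, x5, x6 form a clique, so at least 5 colors are needed.
So 4 colors are not enough.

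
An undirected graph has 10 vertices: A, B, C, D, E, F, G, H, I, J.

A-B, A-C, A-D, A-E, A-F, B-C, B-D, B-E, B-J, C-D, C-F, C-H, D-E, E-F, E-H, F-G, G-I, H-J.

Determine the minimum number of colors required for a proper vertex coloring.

A, B, D, E are mutually adjacent (a clique of size 4), so at least 4 colors are needed.
One proper 4-coloring: A=1, B=3, C=2, D=4, E=2, F=3, G=1, H=1, I=2, J=2. Each edge has distinct colors on its endpoints.

4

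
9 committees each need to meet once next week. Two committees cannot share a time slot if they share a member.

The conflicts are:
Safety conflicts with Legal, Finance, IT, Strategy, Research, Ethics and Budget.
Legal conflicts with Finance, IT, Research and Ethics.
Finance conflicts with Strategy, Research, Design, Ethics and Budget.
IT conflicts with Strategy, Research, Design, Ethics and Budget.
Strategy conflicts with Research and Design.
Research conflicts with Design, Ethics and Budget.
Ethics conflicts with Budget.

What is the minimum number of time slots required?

Safety, IT, Research, Ethics, Budget pairwise conflict, so at least 5 time slots are needed.
5 time slots suffice: Safety=3, Legal=5, Finance=2, IT=2, Strategy=4, Research=1, Design=3, Ethics=4, Budget=5. No two conflicting committees share a time slot.

5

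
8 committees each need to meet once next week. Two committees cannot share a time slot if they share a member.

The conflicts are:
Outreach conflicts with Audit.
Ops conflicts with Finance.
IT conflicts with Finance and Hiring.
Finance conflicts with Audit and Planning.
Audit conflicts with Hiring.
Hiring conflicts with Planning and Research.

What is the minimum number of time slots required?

2

Ops and Finance conflict, so at least 2 time slots are needed.
2 time slots suffice: time slot 1 → {Outreach, Finance, Hiring}; time slot 2 → {Ops, IT, Audit, Planning, Research}. Each listed conflict is separated.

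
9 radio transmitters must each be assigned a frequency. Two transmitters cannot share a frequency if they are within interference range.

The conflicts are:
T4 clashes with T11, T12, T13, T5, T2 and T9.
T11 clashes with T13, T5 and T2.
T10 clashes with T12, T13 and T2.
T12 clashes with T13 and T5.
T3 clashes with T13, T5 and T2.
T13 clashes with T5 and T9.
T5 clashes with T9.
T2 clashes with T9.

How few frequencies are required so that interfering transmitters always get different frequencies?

4

T4, T12, T13, T5 pairwise conflict, so at least 4 frequencies are needed.
4 frequencies suffice: frequency 1 → {T13, T2}; frequency 2 → {T10, T5}; frequency 3 → {T4, T3}; frequency 4 → {T11, T12, T9}. No two conflicting transmitters share a frequency.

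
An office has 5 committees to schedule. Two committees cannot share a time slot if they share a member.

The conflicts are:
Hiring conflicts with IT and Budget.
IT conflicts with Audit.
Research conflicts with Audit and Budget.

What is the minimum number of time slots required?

The cycle Hiring-IT-Audit-Research-Budget-Hiring has odd length 5, so it cannot be 2-colored; at least 3 time slots are needed.
3 time slots suffice: Hiring=3, IT=2, Research=2, Audit=1, Budget=1. Each listed conflict is separated.

3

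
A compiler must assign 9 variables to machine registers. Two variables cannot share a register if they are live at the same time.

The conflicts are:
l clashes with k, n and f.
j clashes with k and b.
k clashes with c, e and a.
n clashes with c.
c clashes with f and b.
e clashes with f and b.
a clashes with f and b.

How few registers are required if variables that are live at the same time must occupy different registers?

2

j and b conflict, so at least 2 registers are needed.
2 registers suffice: l=2, j=2, k=1, n=1, c=2, e=2, a=2, f=1, b=1. No two conflicting variables share a register.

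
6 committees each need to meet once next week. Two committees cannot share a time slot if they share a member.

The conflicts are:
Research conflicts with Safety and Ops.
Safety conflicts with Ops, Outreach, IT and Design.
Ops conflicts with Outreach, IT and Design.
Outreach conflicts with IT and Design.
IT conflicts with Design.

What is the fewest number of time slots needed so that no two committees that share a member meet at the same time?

Safety, Ops, Outreach, IT, Design pairwise conflict, so at least 5 time slots are needed.
A valid assignment using 5 time slots: Research=3, Safety=2, Ops=1, Outreach=3, IT=5, Design=4. Each listed conflict is separated.

5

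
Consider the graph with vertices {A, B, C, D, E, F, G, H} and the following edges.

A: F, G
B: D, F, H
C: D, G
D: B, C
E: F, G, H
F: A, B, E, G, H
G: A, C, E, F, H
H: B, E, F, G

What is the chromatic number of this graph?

E, F, G, H are pairwise adjacent (a clique of size 4), so at least 4 colors are needed.
A valid assignment using 4 colors: A=3, B=1, C=2, D=3, E=4, F=2, G=1, H=3. Each edge has distinct colors on its endpoints.

4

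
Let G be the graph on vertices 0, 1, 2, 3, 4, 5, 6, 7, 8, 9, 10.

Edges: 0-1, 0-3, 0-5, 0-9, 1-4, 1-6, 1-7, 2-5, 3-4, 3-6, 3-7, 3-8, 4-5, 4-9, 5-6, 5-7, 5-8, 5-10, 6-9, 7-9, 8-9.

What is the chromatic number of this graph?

5 and 8 are adjacent, so at least 2 colors are needed.
2 colors suffice: 0=blue, 1=red, 2=blue, 3=red, 4=blue, 5=red, 6=blue, 7=blue, 8=blue, 9=red, 10=blue. Every edge joins two different colors.

2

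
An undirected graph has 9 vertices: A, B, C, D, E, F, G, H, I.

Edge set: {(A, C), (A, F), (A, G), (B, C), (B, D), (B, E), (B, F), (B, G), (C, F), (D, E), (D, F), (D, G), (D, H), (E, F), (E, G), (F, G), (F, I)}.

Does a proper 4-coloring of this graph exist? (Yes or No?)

B, D, E, F, G are pairwise adjacent (a clique of size 5), so at least 5 colors are needed.
So 4 colors are not enough.

No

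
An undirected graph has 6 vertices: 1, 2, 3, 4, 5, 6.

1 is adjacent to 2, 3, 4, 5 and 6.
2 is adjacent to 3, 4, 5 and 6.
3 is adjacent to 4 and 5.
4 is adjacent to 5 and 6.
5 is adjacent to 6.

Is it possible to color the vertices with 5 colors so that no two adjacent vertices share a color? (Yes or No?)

The chromatic number is 5. 1, 2, 4, 5, 6 form a clique, so at least 5 colors are needed.
5 colors suffice: color a → {5}; color b → {2}; color c → {4}; color d → {1}; color e → {3, 6}.
That is already a proper 5-coloring.

Yes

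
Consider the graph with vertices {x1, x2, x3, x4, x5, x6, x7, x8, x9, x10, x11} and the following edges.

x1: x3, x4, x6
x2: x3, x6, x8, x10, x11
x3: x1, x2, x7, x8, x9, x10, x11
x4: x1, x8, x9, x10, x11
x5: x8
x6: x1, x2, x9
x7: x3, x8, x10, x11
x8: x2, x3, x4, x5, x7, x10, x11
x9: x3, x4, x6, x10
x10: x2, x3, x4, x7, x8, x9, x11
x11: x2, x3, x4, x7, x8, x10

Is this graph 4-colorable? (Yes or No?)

x2, x3, x8, x10, x11 are pairwise adjacent (a clique of size 5), so at least 5 colors are needed.
So 4 colors are not enough.

No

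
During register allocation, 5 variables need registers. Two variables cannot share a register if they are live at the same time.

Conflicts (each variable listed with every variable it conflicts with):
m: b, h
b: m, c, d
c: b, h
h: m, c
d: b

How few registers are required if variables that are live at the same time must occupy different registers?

2

b and c conflict, so at least 2 registers are needed.
2 registers suffice: m=2, b=1, c=2, h=1, d=2. Each listed conflict is separated.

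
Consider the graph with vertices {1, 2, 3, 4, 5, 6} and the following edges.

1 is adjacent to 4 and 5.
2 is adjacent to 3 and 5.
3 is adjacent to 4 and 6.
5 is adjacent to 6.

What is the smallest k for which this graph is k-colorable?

3

The cycle 1-5-6-3-4-1 has odd length 5, so it cannot be 2-colored; at least 3 colors are needed.
3 colors suffice: 1=b, 2=b, 3=a, 4=c, 5=a, 6=b. No two adjacent vertices share a color.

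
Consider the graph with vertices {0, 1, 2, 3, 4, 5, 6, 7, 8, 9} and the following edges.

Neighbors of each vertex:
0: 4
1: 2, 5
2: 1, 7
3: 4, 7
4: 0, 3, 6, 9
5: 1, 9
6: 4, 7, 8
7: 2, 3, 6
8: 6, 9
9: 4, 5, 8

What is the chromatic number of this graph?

3

The cycle 7-2-1-5-9-8-6-7 has odd length 7, so it cannot be 2-colored; at least 3 colors are needed.
A valid assignment using 3 colors: 0=blue, 1=green, 2=blue, 3=blue, 4=red, 5=red, 6=blue, 7=red, 8=red, 9=blue. Each edge has distinct colors on its endpoints.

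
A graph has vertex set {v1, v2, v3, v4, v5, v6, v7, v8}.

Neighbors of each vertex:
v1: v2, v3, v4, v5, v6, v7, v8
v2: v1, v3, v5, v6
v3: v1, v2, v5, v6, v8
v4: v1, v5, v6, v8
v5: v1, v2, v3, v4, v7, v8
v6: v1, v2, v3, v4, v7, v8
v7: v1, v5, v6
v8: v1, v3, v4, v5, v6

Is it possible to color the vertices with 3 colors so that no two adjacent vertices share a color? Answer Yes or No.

v1, v2, v3, v6 are mutually adjacent (a clique of size 4), so at least 4 colors are needed.
So 3 colors are not enough.

No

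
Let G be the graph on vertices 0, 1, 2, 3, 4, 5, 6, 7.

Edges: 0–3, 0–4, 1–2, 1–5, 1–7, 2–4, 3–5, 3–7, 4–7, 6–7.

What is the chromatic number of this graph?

2

1 and 5 are adjacent, so at least 2 colors are needed.
2 colors suffice: color a → {0, 2, 5, 7}; color b → {1, 3, 4, 6}. Each edge has distinct colors on its endpoints.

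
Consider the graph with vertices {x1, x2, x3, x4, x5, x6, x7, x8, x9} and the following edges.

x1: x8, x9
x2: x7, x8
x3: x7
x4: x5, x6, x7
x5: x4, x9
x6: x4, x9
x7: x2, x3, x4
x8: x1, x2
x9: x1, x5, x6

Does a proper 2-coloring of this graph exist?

No

The cycle x1-x8-x2-x7-x4-x5-x9-x1 has odd length 7, so it cannot be 2-colored; at least 3 colors are needed.
So 2 colors are not enough.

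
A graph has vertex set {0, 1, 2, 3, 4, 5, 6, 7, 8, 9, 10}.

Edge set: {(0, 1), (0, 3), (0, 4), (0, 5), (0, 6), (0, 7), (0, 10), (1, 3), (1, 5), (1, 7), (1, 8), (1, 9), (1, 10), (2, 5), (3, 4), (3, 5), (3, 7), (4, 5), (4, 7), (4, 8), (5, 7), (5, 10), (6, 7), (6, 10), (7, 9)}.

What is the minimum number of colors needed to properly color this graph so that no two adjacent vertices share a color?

0, 3, 4, 5, 7 form a clique, so at least 5 colors are needed.
A valid assignment using 5 colors: 0=a, 1=d, 2=a, 3=e, 4=d, 5=c, 6=c, 7=b, 8=a, 9=a, 10=b. Each edge has distinct colors on its endpoints.

5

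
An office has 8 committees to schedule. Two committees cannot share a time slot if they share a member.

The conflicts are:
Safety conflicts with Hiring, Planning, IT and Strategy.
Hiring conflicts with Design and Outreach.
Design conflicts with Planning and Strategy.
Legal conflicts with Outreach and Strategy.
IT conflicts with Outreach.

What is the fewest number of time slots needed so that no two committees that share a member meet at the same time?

The cycle Hiring-Safety-Strategy-Legal-Outreach-Hiring has odd length 5, so it cannot be 2-colored; at least 3 time slots are needed.
Using 3 time slots: Safety=1, Hiring=2, Design=1, Legal=3, Planning=2, IT=2, Outreach=1, Strategy=2. Each listed conflict is separated.

3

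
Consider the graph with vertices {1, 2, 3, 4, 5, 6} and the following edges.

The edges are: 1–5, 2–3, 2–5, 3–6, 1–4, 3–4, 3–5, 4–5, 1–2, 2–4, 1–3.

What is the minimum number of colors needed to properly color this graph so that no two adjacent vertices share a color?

1, 2, 3, 4, 5 are mutually adjacent (a clique of size 5), so at least 5 colors are needed.
5 colors suffice: color red → {3}; color blue → {4, 6}; color green → {2}; color yellow → {5}; color purple → {1}. Every edge joins two different colors.

5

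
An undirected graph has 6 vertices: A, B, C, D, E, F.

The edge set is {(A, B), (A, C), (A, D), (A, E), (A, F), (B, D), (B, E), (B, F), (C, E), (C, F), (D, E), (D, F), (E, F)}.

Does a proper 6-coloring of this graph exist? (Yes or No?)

Yes

The chromatic number is 5. A, B, D, E, F form a clique, so at least 5 colors are needed.
5 colors suffice: color 1 → {A}; color 2 → {E}; color 3 → {F}; color 4 → {B, C}; color 5 → {D}.
Since 6 ≥ 5, a proper 6-coloring certainly exists.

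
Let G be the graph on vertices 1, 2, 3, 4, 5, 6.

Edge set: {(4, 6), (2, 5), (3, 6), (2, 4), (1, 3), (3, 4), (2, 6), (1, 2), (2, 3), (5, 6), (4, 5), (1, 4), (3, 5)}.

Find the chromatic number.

5

2, 3, 4, 5, 6 are mutually adjacent (a clique of size 5), so at least 5 colors are needed.
5 colors suffice: 1=d, 2=c, 3=a, 4=b, 5=d, 6=e. Each edge has distinct colors on its endpoints.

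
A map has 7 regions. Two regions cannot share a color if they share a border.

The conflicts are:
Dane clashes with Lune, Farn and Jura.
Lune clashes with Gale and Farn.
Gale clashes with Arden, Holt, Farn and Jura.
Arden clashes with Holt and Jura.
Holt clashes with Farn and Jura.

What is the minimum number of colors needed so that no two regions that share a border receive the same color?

4

Gale, Arden, Holt, Jura pairwise conflict, so at least 4 colors are needed.
4 colors suffice: Dane=1, Lune=3, Gale=1, Arden=4, Holt=3, Farn=2, Jura=2. Every pair that conflicts lands in different colors.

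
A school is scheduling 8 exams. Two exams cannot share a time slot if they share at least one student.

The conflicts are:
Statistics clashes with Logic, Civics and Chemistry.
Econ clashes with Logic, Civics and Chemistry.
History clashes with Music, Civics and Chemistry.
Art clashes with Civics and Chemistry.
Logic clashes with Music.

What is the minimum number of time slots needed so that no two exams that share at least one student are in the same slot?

The cycle Civics-Econ-Logic-Music-History-Civics has odd length 5, so it cannot be 2-colored; at least 3 time slots are needed.
3 time slots suffice: time slot 1 → {Logic, Civics, Chemistry}; time slot 2 → {Statistics, Econ, History, Art}; time slot 3 → {Music}. Every pair that conflicts lands in different time slots.

3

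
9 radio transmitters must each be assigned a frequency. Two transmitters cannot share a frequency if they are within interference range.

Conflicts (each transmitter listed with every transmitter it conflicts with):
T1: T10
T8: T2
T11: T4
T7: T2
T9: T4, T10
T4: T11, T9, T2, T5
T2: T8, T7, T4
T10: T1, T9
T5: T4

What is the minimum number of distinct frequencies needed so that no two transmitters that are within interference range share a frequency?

2

T9 and T10 conflict, so at least 2 frequencies are needed.
A valid assignment using 2 frequencies: T1=2, T8=1, T11=2, T7=1, T9=2, T4=1, T2=2, T10=1, T5=2. No two conflicting transmitters share a frequency.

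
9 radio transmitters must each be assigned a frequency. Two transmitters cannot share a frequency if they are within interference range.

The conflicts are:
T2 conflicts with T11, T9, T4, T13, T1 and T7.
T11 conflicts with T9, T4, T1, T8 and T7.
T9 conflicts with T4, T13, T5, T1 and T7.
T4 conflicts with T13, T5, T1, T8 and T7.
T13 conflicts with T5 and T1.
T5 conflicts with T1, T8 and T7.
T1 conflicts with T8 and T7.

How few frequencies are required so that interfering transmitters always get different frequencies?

T2, T11, T9, T4, T1, T7 all conflict with each other, so at least 6 frequencies are needed.
A valid assignment using 6 frequencies: T2=5, T11=4, T9=3, T4=1, T13=6, T5=4, T1=2, T8=3, T7=6. No two conflicting transmitters share a frequency.

6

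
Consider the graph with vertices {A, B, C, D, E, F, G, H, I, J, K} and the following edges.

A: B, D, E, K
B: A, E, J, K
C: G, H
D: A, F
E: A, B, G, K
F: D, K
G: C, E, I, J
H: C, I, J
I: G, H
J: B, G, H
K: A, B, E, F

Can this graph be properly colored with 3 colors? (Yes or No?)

No

A, B, E, K form a clique, so at least 4 colors are needed.
So 3 colors are not enough.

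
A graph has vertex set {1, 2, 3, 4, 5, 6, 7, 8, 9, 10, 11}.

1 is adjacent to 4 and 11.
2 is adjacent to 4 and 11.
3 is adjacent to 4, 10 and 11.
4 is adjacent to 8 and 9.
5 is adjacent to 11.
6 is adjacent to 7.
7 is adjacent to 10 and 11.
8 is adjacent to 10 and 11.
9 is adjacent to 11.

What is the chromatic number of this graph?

7 and 10 are adjacent, so at least 2 colors are needed.
A valid assignment using 2 colors: 1=b, 2=b, 3=b, 4=a, 5=b, 6=a, 7=b, 8=b, 9=b, 10=a, 11=a. Every edge joins two different colors.

2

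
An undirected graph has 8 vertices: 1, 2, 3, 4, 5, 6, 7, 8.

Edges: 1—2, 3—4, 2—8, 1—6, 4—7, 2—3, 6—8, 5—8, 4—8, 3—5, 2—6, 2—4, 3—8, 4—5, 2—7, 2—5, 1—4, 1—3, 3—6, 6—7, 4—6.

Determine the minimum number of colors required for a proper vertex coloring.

5

2, 3, 4, 6, 8 form a clique, so at least 5 colors are needed.
5 colors suffice: color red → {4}; color blue → {2}; color green → {3, 7}; color yellow → {5, 6}; color purple → {1, 8}. No two adjacent vertices share a color.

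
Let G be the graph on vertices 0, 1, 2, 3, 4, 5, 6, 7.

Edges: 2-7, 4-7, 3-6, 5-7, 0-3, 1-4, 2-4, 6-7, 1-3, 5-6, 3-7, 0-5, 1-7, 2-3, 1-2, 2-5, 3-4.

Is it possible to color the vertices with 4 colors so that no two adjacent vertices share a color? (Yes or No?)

No

1, 2, 3, 4, 7 are mutually adjacent (a clique of size 5), so at least 5 colors are needed.
So 4 colors are not enough.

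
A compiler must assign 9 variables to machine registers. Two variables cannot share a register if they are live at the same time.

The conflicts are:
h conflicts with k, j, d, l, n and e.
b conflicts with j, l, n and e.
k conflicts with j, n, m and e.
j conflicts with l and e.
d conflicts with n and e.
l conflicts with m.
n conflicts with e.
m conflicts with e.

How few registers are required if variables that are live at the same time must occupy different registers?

4

h, d, n, e are mutually in conflict, so at least 4 registers are needed.
4 registers suffice: h=2, b=2, k=3, j=4, d=3, l=1, n=4, m=2, e=1. No two conflicting variables share a register.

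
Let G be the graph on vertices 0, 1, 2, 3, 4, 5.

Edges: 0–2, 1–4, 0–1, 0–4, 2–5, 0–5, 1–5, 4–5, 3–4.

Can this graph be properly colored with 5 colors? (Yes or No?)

Yes

The chromatic number is 4. 0, 1, 4, 5 are mutually adjacent (a clique of size 4), so at least 4 colors are needed.
4 colors suffice: color red → {2, 4}; color blue → {0, 3}; color green → {5}; color yellow → {1}.
Since 5 ≥ 4, a proper 5-coloring certainly exists.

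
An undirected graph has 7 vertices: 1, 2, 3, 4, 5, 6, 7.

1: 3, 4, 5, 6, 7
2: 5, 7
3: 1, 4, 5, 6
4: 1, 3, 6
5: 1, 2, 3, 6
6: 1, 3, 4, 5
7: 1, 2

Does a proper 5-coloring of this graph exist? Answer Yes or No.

The chromatic number is 4. 1, 3, 5, 6 are mutually adjacent (a clique of size 4), so at least 4 colors are needed.
4 colors suffice: color a → {1, 2}; color b → {4, 5, 7}; color c → {6}; color d → {3}.
Since 5 ≥ 4, a proper 5-coloring certainly exists.

Yes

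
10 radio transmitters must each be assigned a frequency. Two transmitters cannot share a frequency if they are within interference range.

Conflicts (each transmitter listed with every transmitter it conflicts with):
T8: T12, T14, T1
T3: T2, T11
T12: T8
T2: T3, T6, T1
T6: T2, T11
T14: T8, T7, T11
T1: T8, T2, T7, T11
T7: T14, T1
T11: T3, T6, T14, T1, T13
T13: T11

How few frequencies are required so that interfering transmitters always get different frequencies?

2

T1 and T7 conflict, so at least 2 frequencies are needed.
A valid assignment using 2 frequencies: T8=1, T3=2, T12=2, T2=1, T6=2, T14=2, T1=2, T7=1, T11=1, T13=2. Every pair that conflicts lands in different frequencies.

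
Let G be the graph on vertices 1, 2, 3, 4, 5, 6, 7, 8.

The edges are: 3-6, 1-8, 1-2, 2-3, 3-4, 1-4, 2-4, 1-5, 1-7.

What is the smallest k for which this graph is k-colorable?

3

2, 3, 4 are pairwise adjacent, so at least 3 colors are needed.
3 colors suffice: 1=red, 2=blue, 3=red, 4=green, 5=blue, 6=blue, 7=blue, 8=blue. Each edge has distinct colors on its endpoints.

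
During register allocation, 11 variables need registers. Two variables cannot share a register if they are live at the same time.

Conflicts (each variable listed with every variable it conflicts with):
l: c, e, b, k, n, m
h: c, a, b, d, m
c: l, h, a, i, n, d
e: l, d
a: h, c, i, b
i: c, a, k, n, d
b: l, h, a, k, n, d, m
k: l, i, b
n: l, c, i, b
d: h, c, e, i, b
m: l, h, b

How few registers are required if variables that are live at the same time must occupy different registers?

h, c, d pairwise conflict, so at least 3 registers are needed.
Using 3 registers: l=2, h=2, c=1, e=1, a=3, i=2, b=1, k=3, n=3, d=3, m=3. Every pair that conflicts lands in different registers.

3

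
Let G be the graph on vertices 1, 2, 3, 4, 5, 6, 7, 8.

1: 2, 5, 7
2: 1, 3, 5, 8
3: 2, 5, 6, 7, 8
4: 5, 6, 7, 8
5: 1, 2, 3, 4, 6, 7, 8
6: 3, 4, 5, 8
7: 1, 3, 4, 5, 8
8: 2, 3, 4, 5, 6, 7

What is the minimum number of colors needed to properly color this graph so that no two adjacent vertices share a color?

2, 3, 5, 8 are mutually adjacent (a clique of size 4), so at least 4 colors are needed.
4 colors suffice: 1=b, 2=d, 3=c, 4=c, 5=a, 6=d, 7=d, 8=b. Each edge has distinct colors on its endpoints.

4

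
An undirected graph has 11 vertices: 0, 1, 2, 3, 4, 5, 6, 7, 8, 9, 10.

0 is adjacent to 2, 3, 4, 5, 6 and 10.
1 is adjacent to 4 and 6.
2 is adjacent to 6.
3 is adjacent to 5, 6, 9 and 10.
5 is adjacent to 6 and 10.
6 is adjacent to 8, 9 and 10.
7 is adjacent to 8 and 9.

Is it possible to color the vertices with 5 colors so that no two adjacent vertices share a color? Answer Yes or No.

The chromatic number is 5. 0, 3, 5, 6, 10 are mutually adjacent (a clique of size 5), so at least 5 colors are needed.
A valid assignment using 5 colors: 0=blue, 1=blue, 2=green, 3=green, 4=red, 5=yellow, 6=red, 7=red, 8=blue, 9=blue, 10=purple.
That is already a proper 5-coloring.

Yes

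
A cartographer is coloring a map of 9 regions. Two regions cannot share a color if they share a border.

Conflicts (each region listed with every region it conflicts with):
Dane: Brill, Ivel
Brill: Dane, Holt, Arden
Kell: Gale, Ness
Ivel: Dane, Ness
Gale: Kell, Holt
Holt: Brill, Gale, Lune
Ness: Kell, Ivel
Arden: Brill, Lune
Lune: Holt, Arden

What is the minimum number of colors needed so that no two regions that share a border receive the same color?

The cycle Dane-Brill-Holt-Gale-Kell-Ness-Ivel-Dane has odd length 7, so it cannot be 2-colored; at least 3 colors are needed.
3 colors suffice: color 1 → {Dane, Holt, Ness, Arden}; color 2 → {Brill, Ivel, Gale, Lune}; color 3 → {Kell}. Every pair that conflicts lands in different colors.

3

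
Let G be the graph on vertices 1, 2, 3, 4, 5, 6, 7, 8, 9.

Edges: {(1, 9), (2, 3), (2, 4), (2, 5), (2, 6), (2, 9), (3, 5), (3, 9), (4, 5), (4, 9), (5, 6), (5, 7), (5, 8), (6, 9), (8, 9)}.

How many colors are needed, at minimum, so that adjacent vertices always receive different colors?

2, 3, 5 are pairwise adjacent, so at least 3 colors are needed.
3 colors suffice: color a → {5, 9}; color b → {1, 2, 7, 8}; color c → {3, 4, 6}. No two adjacent vertices share a color.

3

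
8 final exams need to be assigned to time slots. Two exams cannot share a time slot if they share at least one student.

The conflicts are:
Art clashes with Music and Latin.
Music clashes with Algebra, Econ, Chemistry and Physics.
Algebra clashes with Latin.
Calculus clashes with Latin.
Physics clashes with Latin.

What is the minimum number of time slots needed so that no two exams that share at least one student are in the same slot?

2

Music and Econ conflict, so at least 2 time slots are needed.
2 time slots suffice: time slot 1 → {Music, Latin}; time slot 2 → {Art, Algebra, Calculus, Econ, Chemistry, Physics}. Every pair that conflicts lands in different time slots.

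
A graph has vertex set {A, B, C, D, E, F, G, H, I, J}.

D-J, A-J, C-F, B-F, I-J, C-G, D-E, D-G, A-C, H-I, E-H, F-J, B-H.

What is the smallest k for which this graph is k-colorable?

The cycle D-J-A-C-G-D has odd length 5, so it cannot be 2-colored; at least 3 colors are needed.
A valid assignment using 3 colors: A=blue, B=green, C=red, D=blue, E=green, F=blue, G=green, H=red, I=blue, J=red. Each edge has distinct colors on its endpoints.

3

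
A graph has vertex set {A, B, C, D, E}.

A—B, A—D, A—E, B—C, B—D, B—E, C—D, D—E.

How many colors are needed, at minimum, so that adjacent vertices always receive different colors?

4

A, B, D, E are mutually adjacent (a clique of size 4), so at least 4 colors are needed.
A valid assignment using 4 colors: A=3, B=2, C=3, D=1, E=4. No two adjacent vertices share a color.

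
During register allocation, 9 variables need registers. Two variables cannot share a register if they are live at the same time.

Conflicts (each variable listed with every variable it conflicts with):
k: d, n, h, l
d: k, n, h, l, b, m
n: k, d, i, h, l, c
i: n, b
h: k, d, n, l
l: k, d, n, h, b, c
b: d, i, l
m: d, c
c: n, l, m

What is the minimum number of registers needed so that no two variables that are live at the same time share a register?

k, d, n, h, l are mutually in conflict, so at least 5 registers are needed.
5 registers suffice: k=5, d=3, n=1, i=2, h=4, l=2, b=1, m=1, c=3. No two conflicting variables share a register.

5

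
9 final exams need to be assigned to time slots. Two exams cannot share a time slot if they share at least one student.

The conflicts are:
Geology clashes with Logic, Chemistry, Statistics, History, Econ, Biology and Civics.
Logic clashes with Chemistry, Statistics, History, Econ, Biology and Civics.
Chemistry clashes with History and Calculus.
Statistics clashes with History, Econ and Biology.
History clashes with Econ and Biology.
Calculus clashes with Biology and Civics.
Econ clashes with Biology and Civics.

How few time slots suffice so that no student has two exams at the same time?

6

Geology, Logic, Statistics, History, Econ, Biology all conflict with each other, so at least 6 time slots are needed.
A valid assignment using 6 time slots: Geology=1, Logic=2, Chemistry=3, Statistics=6, History=5, Calculus=1, Econ=4, Biology=3, Civics=3. Each listed conflict is separated.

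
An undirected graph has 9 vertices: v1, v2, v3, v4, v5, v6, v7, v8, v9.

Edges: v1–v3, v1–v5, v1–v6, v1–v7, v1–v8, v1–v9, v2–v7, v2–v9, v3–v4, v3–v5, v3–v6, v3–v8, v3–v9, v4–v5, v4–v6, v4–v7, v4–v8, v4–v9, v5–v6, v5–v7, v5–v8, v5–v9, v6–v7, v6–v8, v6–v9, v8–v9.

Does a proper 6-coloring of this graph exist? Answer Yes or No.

Yes

The chromatic number is 6. v3, v4, v5, v6, v8, v9 form a clique, so at least 6 colors are needed.
6 colors suffice: color 1 → {v2, v6}; color 2 → {v5}; color 3 → {v7, v9}; color 4 → {v8}; color 5 → {v1, v4}; color 6 → {v3}.
That is already a proper 6-coloring.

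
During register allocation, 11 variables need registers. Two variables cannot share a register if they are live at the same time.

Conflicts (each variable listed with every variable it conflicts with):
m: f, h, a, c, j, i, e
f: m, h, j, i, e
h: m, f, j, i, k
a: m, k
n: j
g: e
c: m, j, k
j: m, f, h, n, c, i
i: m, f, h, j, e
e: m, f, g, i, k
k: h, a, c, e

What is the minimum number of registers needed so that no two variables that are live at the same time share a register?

m, f, h, j, i pairwise conflict, so at least 5 registers are needed.
Using 5 registers: m=1, f=5, h=3, a=2, n=1, g=1, c=3, j=2, i=4, e=2, k=1. Every pair that conflicts lands in different registers.

5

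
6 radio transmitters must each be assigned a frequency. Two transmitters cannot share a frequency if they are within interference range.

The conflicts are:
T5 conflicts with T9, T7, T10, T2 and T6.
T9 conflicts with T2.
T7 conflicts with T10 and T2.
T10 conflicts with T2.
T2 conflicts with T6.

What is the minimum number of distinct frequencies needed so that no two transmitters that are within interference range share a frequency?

4

T5, T7, T10, T2 are mutually in conflict, so at least 4 frequencies are needed.
4 frequencies suffice: frequency 1 → {T5}; frequency 2 → {T2}; frequency 3 → {T9, T7, T6}; frequency 4 → {T10}. Every pair that conflicts lands in different frequencies.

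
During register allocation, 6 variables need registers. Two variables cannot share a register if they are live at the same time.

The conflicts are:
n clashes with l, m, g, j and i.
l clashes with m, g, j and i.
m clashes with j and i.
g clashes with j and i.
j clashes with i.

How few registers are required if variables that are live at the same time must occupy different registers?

n, l, g, j, i are mutually in conflict, so at least 5 registers are needed.
Using 5 registers: n=3, l=2, m=5, g=5, j=4, i=1. Every pair that conflicts lands in different registers.

5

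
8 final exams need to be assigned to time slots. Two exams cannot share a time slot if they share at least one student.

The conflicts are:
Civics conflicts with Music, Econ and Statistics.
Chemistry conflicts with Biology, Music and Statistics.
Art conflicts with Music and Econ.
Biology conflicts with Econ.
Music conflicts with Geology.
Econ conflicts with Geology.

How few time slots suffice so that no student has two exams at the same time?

3

The cycle Statistics-Chemistry-Biology-Econ-Civics-Statistics has odd length 5, so it cannot be 2-colored; at least 3 time slots are needed.
Using 3 time slots: Civics=2, Chemistry=2, Art=2, Biology=3, Music=1, Econ=1, Geology=2, Statistics=1. Each listed conflict is separated.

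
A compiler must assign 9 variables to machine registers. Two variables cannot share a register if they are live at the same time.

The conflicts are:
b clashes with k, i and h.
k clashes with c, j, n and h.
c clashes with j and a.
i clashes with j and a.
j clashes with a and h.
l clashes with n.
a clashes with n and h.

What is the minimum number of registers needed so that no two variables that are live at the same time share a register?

j, a, h all conflict with each other, so at least 3 registers are needed.
3 registers suffice: b=2, k=1, c=3, i=3, j=2, l=1, a=1, n=2, h=3. No two conflicting variables share a register.

3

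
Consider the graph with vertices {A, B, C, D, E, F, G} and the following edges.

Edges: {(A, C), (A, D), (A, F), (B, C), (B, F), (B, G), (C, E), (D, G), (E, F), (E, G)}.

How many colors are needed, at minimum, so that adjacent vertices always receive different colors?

The cycle A-C-B-G-D-A has odd length 5, so it cannot be 2-colored; at least 3 colors are needed.
3 colors suffice: color red → {A, B, E}; color blue → {C, F, G}; color green → {D}. Each edge has distinct colors on its endpoints.

3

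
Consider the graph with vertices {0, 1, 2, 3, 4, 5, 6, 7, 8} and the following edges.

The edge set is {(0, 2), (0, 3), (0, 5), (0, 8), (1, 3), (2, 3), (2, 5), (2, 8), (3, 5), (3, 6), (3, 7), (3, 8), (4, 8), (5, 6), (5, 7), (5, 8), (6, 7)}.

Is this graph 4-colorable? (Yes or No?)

No

0, 2, 3, 5, 8 are pairwise adjacent (a clique of size 5), so at least 5 colors are needed.
So 4 colors are not enough.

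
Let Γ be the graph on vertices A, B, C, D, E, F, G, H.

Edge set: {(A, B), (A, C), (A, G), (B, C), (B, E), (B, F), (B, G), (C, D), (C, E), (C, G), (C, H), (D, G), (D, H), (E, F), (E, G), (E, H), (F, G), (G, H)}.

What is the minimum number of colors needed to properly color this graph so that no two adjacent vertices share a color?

4

B, E, F, G form a clique, so at least 4 colors are needed.
4 colors suffice: color 1 → {G}; color 2 → {C, F}; color 3 → {A, D, E}; color 4 → {B, H}. Every edge joins two different colors.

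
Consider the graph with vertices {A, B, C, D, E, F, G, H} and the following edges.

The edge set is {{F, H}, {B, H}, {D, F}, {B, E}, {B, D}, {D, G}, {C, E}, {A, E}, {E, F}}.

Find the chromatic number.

D and G are adjacent, so at least 2 colors are needed.
2 colors suffice: color 1 → {D, E, H}; color 2 → {A, B, C, F, G}. No two adjacent vertices share a color.

2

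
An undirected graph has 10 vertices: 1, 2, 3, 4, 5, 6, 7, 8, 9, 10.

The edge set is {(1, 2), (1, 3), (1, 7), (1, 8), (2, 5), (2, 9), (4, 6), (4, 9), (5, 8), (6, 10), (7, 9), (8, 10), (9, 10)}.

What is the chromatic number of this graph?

3

The cycle 7-1-8-10-9-7 has odd length 5, so it cannot be 2-colored; at least 3 colors are needed.
3 colors suffice: color a → {1, 5, 6, 9}; color b → {2, 3, 4, 7, 8}; color c → {10}. No two adjacent vertices share a color.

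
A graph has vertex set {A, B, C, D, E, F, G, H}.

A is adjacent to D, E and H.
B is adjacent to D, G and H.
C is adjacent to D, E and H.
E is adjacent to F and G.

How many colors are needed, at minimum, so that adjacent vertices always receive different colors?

3

The cycle G-E-C-D-B-G has odd length 5, so it cannot be 2-colored; at least 3 colors are needed.
3 colors suffice: color 1 → {B, E}; color 2 → {A, C, F, G}; color 3 → {D, H}. No two adjacent vertices share a color.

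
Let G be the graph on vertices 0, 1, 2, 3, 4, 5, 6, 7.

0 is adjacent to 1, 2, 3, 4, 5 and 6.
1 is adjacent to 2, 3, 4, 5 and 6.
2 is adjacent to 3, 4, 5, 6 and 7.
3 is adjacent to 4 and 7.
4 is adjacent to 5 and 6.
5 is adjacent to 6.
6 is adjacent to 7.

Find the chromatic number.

6

0, 1, 2, 4, 5, 6 are mutually adjacent (a clique of size 6), so at least 6 colors are needed.
A valid assignment using 6 colors: 0=e, 1=b, 2=a, 3=c, 4=d, 5=f, 6=c, 7=b. No two adjacent vertices share a color.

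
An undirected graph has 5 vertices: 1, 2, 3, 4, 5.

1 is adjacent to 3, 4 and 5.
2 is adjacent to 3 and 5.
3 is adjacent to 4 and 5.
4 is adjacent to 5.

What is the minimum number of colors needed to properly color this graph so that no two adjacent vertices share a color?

4

1, 3, 4, 5 are pairwise adjacent (a clique of size 4), so at least 4 colors are needed.
A valid assignment using 4 colors: 1=green, 2=green, 3=red, 4=yellow, 5=blue. Each edge has distinct colors on its endpoints.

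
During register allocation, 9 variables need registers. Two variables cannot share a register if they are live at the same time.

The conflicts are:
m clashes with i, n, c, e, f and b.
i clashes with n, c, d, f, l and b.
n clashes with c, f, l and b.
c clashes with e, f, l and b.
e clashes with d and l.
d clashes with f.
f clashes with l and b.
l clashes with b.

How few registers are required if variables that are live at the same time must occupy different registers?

6

m, i, n, c, f, b are mutually in conflict, so at least 6 registers are needed.
6 registers suffice: register 1 → {c, d}; register 2 → {e, f}; register 3 → {i}; register 4 → {m, l}; register 5 → {b}; register 6 → {n}. Every pair that conflicts lands in different registers.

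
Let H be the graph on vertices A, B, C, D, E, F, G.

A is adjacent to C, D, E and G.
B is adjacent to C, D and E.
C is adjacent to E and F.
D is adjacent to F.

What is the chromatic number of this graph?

3

A, C, E form a triangle, so at least 3 colors are needed.
A valid assignment using 3 colors: A=1, B=1, C=2, D=2, E=3, F=1, G=2. Each edge has distinct colors on its endpoints.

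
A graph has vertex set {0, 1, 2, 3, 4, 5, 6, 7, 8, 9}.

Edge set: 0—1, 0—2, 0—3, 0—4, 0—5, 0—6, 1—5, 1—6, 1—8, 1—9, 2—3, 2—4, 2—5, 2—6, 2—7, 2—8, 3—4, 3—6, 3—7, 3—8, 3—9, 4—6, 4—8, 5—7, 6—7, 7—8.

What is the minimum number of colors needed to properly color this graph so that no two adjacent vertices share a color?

5

0, 2, 3, 4, 6 are pairwise adjacent (a clique of size 5), so at least 5 colors are needed.
A valid assignment using 5 colors: 0=green, 1=red, 2=blue, 3=red, 4=purple, 5=yellow, 6=yellow, 7=green, 8=yellow, 9=blue. Each edge has distinct colors on its endpoints.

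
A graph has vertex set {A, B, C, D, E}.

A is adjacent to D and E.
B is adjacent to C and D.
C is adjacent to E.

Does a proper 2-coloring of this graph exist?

The cycle A-E-C-B-D-A has odd length 5, so it cannot be 2-colored; at least 3 colors are needed.
So 2 colors are not enough.

No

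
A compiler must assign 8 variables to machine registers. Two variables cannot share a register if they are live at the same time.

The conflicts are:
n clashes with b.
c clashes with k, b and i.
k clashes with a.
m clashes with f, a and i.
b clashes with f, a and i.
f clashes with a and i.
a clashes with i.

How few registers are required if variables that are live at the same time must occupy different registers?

4

m, f, a, i are mutually in conflict, so at least 4 registers are needed.
4 registers suffice: register 1 → {n, k, i}; register 2 → {c, a}; register 3 → {m, b}; register 4 → {f}. No two conflicting variables share a register.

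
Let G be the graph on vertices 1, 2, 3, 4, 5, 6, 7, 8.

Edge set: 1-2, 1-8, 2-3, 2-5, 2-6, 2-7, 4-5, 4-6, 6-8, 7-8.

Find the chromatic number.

6 and 8 are adjacent, so at least 2 colors are needed.
One proper 2-coloring: 1=blue, 2=red, 3=blue, 4=red, 5=blue, 6=blue, 7=blue, 8=red. No two adjacent vertices share a color.

2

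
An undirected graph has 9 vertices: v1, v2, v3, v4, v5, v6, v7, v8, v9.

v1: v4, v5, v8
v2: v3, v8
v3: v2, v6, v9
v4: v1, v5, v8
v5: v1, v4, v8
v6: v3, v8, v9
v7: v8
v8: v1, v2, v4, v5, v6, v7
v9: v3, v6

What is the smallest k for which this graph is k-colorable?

4

v1, v4, v5, v8 form a clique, so at least 4 colors are needed.
4 colors suffice: color 1 → {v3, v8}; color 2 → {v1, v2, v6, v7}; color 3 → {v4, v9}; color 4 → {v5}. No two adjacent vertices share a color.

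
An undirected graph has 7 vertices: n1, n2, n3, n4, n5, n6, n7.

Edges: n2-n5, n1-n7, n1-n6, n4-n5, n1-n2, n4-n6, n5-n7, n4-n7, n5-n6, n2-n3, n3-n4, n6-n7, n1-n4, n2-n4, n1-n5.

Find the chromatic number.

5

n1, n4, n5, n6, n7 are pairwise adjacent (a clique of size 5), so at least 5 colors are needed.
5 colors suffice: color R → {n4}; color B → {n3, n5}; color G → {n1}; color Y → {n2, n7}; color P → {n6}. No two adjacent vertices share a color.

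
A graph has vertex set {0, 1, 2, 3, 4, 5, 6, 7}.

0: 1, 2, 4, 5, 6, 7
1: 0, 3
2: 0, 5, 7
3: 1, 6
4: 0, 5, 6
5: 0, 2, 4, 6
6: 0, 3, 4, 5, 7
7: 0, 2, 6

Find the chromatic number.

4

0, 4, 5, 6 form a clique, so at least 4 colors are needed.
4 colors suffice: color red → {0, 3}; color blue → {1, 2, 6}; color green → {5, 7}; color yellow → {4}. Each edge has distinct colors on its endpoints.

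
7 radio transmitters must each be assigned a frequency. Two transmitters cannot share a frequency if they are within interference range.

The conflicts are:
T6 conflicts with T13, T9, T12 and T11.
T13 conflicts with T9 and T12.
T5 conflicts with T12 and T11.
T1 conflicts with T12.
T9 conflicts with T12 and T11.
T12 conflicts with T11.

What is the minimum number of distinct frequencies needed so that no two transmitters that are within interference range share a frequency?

T6, T9, T12, T11 are mutually in conflict, so at least 4 frequencies are needed.
4 frequencies suffice: T6=4, T13=3, T5=2, T1=2, T9=2, T12=1, T11=3. Each listed conflict is separated.

4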